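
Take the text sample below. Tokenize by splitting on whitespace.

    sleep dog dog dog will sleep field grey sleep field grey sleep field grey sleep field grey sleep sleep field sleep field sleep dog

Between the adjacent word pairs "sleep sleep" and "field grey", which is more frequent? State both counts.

"field grey" (4 vs 1)

"sleep sleep": 1 occurrence
"field grey": 4 occurrences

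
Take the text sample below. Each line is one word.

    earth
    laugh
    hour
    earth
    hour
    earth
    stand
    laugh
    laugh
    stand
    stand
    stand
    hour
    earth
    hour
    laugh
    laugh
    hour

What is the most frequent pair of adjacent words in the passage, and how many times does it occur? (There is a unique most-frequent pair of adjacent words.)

"hour earth", 3 times

Bigram frequencies (highest first):
  hour earth: 3
  laugh hour: 2
  earth hour: 2
  laugh laugh: 2
  stand stand: 2
  earth laugh: 1
  … (5 more, each ≤ 1)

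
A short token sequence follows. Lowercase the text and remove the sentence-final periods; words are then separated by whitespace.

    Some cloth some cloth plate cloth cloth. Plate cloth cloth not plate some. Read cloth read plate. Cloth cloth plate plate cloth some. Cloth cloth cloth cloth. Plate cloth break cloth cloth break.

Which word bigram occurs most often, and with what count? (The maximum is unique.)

"cloth cloth", 7 times

Bigram frequencies (highest first):
  cloth cloth: 7
  plate cloth: 5
  cloth plate: 4
  some cloth: 3
  cloth some: 2
  cloth break: 2
  … (9 more, each ≤ 1)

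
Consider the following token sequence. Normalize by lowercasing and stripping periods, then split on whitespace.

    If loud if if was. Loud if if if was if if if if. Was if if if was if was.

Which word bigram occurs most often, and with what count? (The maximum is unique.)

"if if", 8 times

Bigram frequencies (highest first):
  if if: 8
  if was: 5
  was if: 3
  loud if: 2
  if loud: 1
  was loud: 1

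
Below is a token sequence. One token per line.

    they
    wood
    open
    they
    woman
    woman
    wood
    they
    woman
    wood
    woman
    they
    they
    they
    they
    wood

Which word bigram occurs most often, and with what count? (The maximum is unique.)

Bigram frequencies (highest first):
  they they: 3
  they wood: 2
  they woman: 2
  woman wood: 2
  wood open: 1
  open they: 1
  … (4 more, each ≤ 1)

"they they", 3 times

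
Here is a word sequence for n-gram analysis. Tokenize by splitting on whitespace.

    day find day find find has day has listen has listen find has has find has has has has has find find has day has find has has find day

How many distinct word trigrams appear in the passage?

30 tokens → 28 trigram windows in total.
Repeated trigrams (each contributes count−1 duplicates):
  find has has: 3
  has has find: 3
  has has has: 3
  find find has: 2
  find has day: 2
  has day has: 2
  has find has: 2
10 duplicate windows → 28 − 10 = 18 distinct.

18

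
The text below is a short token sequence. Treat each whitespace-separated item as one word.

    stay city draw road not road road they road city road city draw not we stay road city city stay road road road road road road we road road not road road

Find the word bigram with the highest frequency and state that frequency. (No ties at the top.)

Bigram frequencies (highest first):
  road road: 8
  road city: 3
  city draw: 2
  road not: 2
  not road: 2
  stay road: 2
  … (12 more, each ≤ 1)

"road road", 8 times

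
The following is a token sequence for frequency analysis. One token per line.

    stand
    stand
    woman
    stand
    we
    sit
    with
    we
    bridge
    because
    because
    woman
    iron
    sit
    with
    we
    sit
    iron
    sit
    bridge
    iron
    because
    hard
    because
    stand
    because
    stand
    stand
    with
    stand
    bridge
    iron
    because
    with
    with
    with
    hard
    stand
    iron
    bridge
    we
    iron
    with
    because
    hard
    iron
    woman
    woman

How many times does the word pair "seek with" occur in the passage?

0

Scanning the 47 overlapping bigram windows for "seek with":
  (none found)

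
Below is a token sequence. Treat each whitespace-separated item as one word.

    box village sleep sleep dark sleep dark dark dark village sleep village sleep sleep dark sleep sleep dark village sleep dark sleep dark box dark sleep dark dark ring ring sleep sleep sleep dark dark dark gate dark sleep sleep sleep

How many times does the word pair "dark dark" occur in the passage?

Scanning the 40 overlapping bigram windows for "dark dark":
  position 7–8: dark dark
  position 8–9: dark dark
  position 27–28: dark dark
  position 34–35: dark dark
  position 35–36: dark dark

5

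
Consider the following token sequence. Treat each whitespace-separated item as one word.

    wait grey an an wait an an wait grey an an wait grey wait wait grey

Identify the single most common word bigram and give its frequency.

Bigram frequencies (highest first):
  wait grey: 4
  an an: 3
  an wait: 3
  grey an: 2
  wait an: 1
  grey wait: 1
  … (1 more, each ≤ 1)

"wait grey", 4 times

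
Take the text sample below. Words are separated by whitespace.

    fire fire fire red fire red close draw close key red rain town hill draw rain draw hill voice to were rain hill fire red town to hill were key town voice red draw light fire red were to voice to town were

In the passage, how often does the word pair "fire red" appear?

Scanning the 42 overlapping bigram windows for "fire red":
  position 3–4: fire red
  position 5–6: fire red
  position 24–25: fire red
  position 36–37: fire red

4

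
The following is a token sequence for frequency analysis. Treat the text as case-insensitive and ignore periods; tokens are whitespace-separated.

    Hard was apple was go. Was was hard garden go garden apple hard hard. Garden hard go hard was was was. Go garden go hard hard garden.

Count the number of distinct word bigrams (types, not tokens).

27 tokens → 26 bigram windows in total.
Repeated bigrams (each contributes count−1 duplicates):
  hard garden: 3
  was was: 3
  garden go: 2
  go garden: 2
  go hard: 2
  hard hard: 2
  hard was: 2
  was go: 2
10 duplicate windows → 26 − 10 = 16 distinct.

16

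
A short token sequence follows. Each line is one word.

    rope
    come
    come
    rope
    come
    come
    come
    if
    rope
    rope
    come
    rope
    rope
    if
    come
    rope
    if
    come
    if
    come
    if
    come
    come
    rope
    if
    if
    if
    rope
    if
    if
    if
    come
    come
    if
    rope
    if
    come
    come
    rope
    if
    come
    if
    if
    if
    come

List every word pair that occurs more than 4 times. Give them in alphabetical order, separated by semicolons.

come come; come if; come rope; if come; if if; rope if

Bigram counts meeting the condition (more than 4 times):
  come come: 6
  come if: 5
  come rope: 5
  if come: 8
  if if: 6
  rope if: 6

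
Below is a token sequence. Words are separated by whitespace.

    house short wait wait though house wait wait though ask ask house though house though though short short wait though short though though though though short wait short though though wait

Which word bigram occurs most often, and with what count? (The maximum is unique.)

Bigram frequencies (highest first):
  though though: 5
  short wait: 3
  wait though: 3
  though short: 3
  wait wait: 2
  though house: 2
  … (10 more, each ≤ 2)

"though though", 5 times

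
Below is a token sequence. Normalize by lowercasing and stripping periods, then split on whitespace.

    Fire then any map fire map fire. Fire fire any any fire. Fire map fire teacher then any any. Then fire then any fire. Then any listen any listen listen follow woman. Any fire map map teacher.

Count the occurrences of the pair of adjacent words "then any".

4

Scanning the 36 overlapping bigram windows for "then any":
  position 2–3: then any
  position 17–18: then any
  position 22–23: then any
  position 25–26: then any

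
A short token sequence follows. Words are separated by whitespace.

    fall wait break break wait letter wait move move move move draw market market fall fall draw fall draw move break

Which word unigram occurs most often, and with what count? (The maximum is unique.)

Unigram frequencies (highest first):
  move: 5
  fall: 4
  wait: 3
  break: 3
  draw: 3
  market: 2
  … (1 more, each ≤ 1)

"move", 5 times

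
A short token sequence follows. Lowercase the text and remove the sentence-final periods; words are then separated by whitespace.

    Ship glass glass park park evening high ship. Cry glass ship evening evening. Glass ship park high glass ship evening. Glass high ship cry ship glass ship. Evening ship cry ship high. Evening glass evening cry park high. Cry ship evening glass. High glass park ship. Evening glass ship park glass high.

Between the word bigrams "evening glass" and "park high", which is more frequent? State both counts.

"evening glass" (5 vs 2)

"evening glass": 5 occurrences
"park high": 2 occurrences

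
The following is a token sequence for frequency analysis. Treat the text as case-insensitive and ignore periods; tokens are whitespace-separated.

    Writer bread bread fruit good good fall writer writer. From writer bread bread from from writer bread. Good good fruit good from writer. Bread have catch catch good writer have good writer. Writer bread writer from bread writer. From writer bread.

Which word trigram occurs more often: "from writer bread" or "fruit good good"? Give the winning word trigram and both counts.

"from writer bread": 4 occurrences
"fruit good good": 1 occurrence

"from writer bread" (4 vs 1)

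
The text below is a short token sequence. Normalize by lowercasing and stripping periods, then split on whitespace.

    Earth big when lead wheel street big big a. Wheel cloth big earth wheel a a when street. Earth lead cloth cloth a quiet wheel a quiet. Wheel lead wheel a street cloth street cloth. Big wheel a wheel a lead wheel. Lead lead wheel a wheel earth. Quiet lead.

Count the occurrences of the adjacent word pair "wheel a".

6

Scanning the 49 overlapping bigram windows for "wheel a":
  position 14–15: wheel a
  position 25–26: wheel a
  position 30–31: wheel a
  position 37–38: wheel a
  position 39–40: wheel a
  position 45–46: wheel a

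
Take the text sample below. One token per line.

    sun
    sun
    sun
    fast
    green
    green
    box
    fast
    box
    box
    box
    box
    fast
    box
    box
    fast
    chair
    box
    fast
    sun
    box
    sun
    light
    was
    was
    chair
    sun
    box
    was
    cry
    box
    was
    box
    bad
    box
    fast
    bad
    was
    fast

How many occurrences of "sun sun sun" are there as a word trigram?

1

Scanning the 37 overlapping trigram windows for "sun sun sun":
  position 1–3: sun sun sun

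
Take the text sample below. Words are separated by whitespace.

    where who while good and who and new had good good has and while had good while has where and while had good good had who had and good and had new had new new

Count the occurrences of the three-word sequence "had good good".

2

Scanning the 33 overlapping trigram windows for "had good good":
  position 9–11: had good good
  position 22–24: had good good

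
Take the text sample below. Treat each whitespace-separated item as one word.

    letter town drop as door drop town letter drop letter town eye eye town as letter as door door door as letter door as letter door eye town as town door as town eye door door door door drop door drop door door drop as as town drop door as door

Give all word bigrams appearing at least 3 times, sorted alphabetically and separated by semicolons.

as door; as letter; as town; door as; door door; door drop; drop door

Bigram counts meeting the condition (at least 3 times):
  as door: 3
  as letter: 3
  as town: 3
  door as: 4
  door door: 6
  door drop: 4
  drop door: 3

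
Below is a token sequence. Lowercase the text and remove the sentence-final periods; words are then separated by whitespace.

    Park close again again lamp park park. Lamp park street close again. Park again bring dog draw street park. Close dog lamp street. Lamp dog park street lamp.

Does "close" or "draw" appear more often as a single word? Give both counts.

"close": 3 occurrences
"draw": 1 occurrence

"close" (3 vs 1)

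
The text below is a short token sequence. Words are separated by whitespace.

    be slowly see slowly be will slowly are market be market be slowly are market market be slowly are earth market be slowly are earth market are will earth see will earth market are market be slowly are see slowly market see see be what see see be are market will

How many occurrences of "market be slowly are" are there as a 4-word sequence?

Scanning the 48 overlapping 4-gram windows for "market be slowly are":
  position 11–14: market be slowly are
  position 16–19: market be slowly are
  position 21–24: market be slowly are
  position 35–38: market be slowly are

4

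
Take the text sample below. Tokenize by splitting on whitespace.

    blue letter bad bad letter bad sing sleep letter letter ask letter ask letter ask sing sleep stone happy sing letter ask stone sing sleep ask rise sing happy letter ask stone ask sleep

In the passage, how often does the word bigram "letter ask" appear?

5

Scanning the 33 overlapping bigram windows for "letter ask":
  position 10–11: letter ask
  position 12–13: letter ask
  position 14–15: letter ask
  position 21–22: letter ask
  position 30–31: letter ask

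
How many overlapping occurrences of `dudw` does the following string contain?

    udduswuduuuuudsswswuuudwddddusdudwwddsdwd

1

Sliding a length-4 window over the 41 characters (38 positions):
  position 31–34: dudw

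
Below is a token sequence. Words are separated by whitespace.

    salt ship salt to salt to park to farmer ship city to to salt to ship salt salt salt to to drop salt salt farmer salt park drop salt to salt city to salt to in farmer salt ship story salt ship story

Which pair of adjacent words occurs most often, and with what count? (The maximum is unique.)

Bigram frequencies (highest first):
  salt to: 6
  to salt: 4
  salt ship: 3
  salt salt: 3
  ship salt: 2
  city to: 2
  … (18 more, each ≤ 2)

"salt to", 6 times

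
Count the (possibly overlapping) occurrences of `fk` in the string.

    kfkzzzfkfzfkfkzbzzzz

Sliding a length-2 window over the 20 characters (19 positions):
  position 2–3: fk
  position 7–8: fk
  position 11–12: fk
  position 13–14: fk

4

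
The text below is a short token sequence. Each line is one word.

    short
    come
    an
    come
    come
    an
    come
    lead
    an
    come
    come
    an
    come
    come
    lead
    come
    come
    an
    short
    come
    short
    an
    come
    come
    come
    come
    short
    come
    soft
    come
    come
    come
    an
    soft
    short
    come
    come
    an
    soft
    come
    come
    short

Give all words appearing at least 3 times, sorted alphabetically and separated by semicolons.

Unigram counts meeting the condition (at least 3 times):
  an: 8
  come: 23
  short: 6
  soft: 3

an; come; short; soft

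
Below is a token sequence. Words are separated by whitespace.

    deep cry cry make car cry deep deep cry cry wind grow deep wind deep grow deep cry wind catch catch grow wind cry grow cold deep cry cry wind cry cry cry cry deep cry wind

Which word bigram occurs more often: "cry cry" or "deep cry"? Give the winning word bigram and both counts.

"cry cry" (6 vs 5)

"cry cry": 6 occurrences
"deep cry": 5 occurrences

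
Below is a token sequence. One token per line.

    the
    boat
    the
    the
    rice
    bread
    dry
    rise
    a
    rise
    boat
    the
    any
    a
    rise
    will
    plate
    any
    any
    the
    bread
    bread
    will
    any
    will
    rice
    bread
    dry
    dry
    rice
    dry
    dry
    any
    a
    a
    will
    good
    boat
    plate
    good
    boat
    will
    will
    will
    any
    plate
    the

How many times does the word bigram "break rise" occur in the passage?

Scanning the 46 overlapping bigram windows for "break rise":
  (none found)

0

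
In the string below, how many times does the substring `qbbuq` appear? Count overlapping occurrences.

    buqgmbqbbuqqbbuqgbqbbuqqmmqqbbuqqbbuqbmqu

Sliding a length-5 window over the 41 characters (37 positions):
  position 7–11: qbbuq
  position 12–16: qbbuq
  position 19–23: qbbuq
  position 28–32: qbbuq
  position 33–37: qbbuq

5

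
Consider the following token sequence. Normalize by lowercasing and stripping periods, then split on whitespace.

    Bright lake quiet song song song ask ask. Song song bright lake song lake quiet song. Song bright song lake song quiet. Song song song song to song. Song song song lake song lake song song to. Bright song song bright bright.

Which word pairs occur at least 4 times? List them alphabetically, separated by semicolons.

lake song; song lake; song song

Bigram counts meeting the condition (at least 4 times):
  lake song: 4
  song lake: 4
  song song: 12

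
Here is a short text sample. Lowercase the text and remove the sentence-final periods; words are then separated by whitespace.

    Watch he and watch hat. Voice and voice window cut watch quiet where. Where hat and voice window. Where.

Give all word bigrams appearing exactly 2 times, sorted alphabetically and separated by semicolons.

Bigram counts meeting the condition (exactly 2 times):
  and voice: 2
  voice window: 2

and voice; voice window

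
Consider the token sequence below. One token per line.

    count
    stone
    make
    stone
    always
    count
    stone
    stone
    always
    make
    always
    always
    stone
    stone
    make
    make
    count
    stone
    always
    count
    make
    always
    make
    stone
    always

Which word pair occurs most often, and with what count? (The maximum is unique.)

Bigram frequencies (highest first):
  stone always: 4
  count stone: 3
  stone make: 2
  make stone: 2
  always count: 2
  stone stone: 2
  … (7 more, each ≤ 2)

"stone always", 4 times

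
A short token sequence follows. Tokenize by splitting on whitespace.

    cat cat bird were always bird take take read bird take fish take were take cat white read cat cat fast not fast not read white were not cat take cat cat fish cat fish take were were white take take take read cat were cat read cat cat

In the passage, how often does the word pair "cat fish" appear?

2

Scanning the 48 overlapping bigram windows for "cat fish":
  position 32–33: cat fish
  position 34–35: cat fish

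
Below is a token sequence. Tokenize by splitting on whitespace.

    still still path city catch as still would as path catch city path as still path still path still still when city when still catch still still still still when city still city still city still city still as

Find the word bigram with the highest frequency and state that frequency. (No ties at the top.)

"still still", 5 times

Bigram frequencies (highest first):
  still still: 5
  city still: 4
  still path: 3
  still city: 3
  as still: 2
  path still: 2
  … (17 more, each ≤ 2)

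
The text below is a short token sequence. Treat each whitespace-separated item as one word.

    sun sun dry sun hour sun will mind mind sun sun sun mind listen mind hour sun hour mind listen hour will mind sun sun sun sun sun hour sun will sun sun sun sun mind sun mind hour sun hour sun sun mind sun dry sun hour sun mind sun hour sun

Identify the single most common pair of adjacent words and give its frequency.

"sun sun", 11 times

Bigram frequencies (highest first):
  sun sun: 11
  hour sun: 7
  sun hour: 6
  mind sun: 5
  sun mind: 5
  sun dry: 2
  … (11 more, each ≤ 2)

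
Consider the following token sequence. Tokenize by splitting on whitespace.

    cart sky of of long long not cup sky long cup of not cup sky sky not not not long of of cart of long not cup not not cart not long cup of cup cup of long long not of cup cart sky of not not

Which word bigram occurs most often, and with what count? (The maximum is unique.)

"not not", 4 times

Bigram frequencies (highest first):
  not not: 4
  of long: 3
  long not: 3
  not cup: 3
  cup of: 3
  cart sky: 2
  … (20 more, each ≤ 2)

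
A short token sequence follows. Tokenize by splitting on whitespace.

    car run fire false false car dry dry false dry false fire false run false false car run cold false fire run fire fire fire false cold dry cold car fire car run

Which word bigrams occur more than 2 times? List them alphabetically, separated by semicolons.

Bigram counts meeting the condition (more than 2 times):
  car run: 3
  fire false: 3

car run; fire false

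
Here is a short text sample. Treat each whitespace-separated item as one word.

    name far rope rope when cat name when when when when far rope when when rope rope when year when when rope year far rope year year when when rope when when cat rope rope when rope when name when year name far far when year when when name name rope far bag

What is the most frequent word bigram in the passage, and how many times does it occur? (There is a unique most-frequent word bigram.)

Bigram frequencies (highest first):
  when when: 8
  rope when: 6
  when rope: 4
  far rope: 3
  rope rope: 3
  when year: 3
  … (18 more, each ≤ 3)

"when when", 8 times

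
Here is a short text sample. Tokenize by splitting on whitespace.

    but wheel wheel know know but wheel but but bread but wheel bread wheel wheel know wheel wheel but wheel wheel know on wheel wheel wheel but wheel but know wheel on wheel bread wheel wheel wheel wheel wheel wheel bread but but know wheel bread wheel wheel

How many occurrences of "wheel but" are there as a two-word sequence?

Scanning the 47 overlapping bigram windows for "wheel but":
  position 7–8: wheel but
  position 18–19: wheel but
  position 26–27: wheel but
  position 28–29: wheel but

4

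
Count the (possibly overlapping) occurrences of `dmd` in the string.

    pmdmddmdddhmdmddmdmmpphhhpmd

Sliding a length-3 window over the 28 characters (26 positions):
  position 3–5: dmd
  position 6–8: dmd
  position 13–15: dmd
  position 16–18: dmd

4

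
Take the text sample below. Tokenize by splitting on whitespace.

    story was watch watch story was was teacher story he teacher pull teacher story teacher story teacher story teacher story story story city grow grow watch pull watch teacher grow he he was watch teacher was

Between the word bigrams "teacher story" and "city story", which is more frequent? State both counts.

"teacher story" (5 vs 0)

"teacher story": 5 occurrences
"city story": 0 occurrences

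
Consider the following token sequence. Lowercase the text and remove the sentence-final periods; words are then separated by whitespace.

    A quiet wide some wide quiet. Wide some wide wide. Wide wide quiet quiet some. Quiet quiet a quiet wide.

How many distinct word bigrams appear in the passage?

20 tokens → 19 bigram windows in total.
Repeated bigrams (each contributes count−1 duplicates):
  quiet wide: 3
  wide wide: 3
  a quiet: 2
  quiet quiet: 2
  some wide: 2
  wide quiet: 2
  wide some: 2
9 duplicate windows → 19 − 9 = 10 distinct.

10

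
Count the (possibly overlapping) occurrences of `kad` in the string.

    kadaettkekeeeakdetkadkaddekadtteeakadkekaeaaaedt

5

Sliding a length-3 window over the 48 characters (46 positions):
  position 1–3: kad
  position 19–21: kad
  position 22–24: kad
  position 27–29: kad
  position 35–37: kad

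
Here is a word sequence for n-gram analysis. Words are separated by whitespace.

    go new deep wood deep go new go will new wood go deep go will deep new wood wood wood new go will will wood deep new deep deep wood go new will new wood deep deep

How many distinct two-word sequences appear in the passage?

37 tokens → 36 bigram windows in total.
Repeated bigrams (each contributes count−1 duplicates):
  go new: 3
  go will: 3
  new wood: 3
  wood deep: 3
  deep deep: 2
  deep go: 2
  deep new: 2
  deep wood: 2
  … (5 more repeated)
17 duplicate windows → 36 − 17 = 19 distinct.

19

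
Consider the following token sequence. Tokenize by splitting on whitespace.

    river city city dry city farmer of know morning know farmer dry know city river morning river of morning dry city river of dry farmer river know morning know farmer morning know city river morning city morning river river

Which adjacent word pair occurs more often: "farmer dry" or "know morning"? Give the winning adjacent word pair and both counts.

"farmer dry": 1 occurrence
"know morning": 2 occurrences

"know morning" (2 vs 1)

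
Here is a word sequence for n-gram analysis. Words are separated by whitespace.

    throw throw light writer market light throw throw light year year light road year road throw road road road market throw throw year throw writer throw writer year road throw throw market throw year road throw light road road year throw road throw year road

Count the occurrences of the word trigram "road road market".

Scanning the 43 overlapping trigram windows for "road road market":
  position 18–20: road road market

1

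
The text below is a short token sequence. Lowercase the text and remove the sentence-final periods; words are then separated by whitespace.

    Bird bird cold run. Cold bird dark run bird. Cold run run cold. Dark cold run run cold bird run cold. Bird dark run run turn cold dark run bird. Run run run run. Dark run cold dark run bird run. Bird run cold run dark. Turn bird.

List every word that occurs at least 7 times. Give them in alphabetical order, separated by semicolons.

Unigram counts meeting the condition (at least 7 times):
  bird: 10
  cold: 10
  dark: 7
  run: 19

bird; cold; dark; run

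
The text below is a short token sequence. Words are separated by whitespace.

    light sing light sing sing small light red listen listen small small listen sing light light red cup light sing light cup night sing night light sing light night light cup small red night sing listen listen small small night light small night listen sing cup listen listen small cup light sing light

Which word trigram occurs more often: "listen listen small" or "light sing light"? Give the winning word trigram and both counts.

"light sing light" (4 vs 3)

"listen listen small": 3 occurrences
"light sing light": 4 occurrences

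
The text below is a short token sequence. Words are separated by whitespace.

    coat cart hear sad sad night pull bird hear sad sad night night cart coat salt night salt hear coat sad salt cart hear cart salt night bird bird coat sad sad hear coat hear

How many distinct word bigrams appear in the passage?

26

35 tokens → 34 bigram windows in total.
Repeated bigrams (each contributes count−1 duplicates):
  sad sad: 3
  cart hear: 2
  coat sad: 2
  hear coat: 2
  hear sad: 2
  sad night: 2
  salt night: 2
8 duplicate windows → 34 − 8 = 26 distinct.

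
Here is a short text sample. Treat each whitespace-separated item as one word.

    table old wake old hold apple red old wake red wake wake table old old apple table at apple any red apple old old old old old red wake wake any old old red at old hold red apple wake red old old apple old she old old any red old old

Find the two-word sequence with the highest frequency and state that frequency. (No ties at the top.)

Bigram frequencies (highest first):
  old old: 9
  red old: 3
  table old: 2
  old wake: 2
  old hold: 2
  wake red: 2
  … (24 more, each ≤ 2)

"old old", 9 times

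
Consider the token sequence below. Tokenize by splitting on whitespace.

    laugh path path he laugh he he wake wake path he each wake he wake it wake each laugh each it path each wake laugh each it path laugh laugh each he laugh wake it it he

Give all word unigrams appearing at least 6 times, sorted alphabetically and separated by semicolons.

Unigram counts meeting the condition (at least 6 times):
  each: 6
  he: 7
  laugh: 7
  wake: 7

each; he; laugh; wake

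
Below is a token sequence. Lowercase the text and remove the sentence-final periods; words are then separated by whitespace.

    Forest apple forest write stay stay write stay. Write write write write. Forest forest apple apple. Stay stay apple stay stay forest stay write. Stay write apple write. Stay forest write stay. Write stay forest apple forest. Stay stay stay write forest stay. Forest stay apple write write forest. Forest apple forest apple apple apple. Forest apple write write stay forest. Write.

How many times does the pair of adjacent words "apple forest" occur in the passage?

4

Scanning the 61 overlapping bigram windows for "apple forest":
  position 2–3: apple forest
  position 36–37: apple forest
  position 51–52: apple forest
  position 55–56: apple forest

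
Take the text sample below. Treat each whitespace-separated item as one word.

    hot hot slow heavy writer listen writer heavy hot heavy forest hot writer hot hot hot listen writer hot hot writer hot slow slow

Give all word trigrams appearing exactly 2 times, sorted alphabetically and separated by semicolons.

hot writer hot; writer hot hot

Trigram counts meeting the condition (exactly 2 times):
  hot writer hot: 2
  writer hot hot: 2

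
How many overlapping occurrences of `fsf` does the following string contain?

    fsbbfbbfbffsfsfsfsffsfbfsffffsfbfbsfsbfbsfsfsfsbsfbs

9

Sliding a length-3 window over the 52 characters (50 positions):
  position 11–13: fsf
  position 13–15: fsf
  position 15–17: fsf
  position 17–19: fsf
  position 20–22: fsf
  position 24–26: fsf
  position 29–31: fsf
  position 42–44: fsf
  position 44–46: fsf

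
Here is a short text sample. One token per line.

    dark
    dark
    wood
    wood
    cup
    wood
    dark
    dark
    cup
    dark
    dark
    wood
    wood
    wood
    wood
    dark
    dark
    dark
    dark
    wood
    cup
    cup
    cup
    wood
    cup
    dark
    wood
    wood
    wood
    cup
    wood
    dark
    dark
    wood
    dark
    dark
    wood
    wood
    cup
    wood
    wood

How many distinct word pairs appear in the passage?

9

41 tokens → 40 bigram windows in total.
Repeated bigrams (each contributes count−1 duplicates):
  dark dark: 8
  wood wood: 8
  dark wood: 6
  wood cup: 5
  cup wood: 4
  wood dark: 4
  cup cup: 2
  cup dark: 2
31 duplicate windows → 40 − 31 = 9 distinct.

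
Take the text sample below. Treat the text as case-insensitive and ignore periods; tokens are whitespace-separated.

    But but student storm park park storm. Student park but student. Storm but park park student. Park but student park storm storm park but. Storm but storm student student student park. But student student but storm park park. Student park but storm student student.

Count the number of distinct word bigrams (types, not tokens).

44 tokens → 43 bigram windows in total.
Repeated bigrams (each contributes count−1 duplicates):
  park but: 5
  student park: 5
  but storm: 4
  but student: 4
  student student: 4
  park park: 3
  storm park: 3
  storm student: 3
  … (4 more repeated)
27 duplicate windows → 43 − 27 = 16 distinct.

16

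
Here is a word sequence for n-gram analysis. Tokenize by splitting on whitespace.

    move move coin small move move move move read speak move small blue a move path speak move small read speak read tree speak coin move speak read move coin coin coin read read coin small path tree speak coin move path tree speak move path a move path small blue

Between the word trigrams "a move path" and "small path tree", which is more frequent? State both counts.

"a move path": 2 occurrences
"small path tree": 1 occurrence

"a move path" (2 vs 1)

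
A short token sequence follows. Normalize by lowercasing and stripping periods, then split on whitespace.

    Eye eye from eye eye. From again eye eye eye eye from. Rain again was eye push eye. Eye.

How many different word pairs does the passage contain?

11

19 tokens → 18 bigram windows in total.
Repeated bigrams (each contributes count−1 duplicates):
  eye eye: 6
  eye from: 3
7 duplicate windows → 18 − 7 = 11 distinct.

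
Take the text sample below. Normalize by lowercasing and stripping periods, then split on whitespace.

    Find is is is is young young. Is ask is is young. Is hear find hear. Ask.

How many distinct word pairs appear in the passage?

11

17 tokens → 16 bigram windows in total.
Repeated bigrams (each contributes count−1 duplicates):
  is is: 4
  is young: 2
  young is: 2
5 duplicate windows → 16 − 5 = 11 distinct.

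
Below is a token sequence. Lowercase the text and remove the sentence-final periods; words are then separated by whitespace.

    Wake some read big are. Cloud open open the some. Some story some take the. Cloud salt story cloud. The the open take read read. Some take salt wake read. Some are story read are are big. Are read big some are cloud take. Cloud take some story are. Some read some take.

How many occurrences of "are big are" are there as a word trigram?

Scanning the 51 overlapping trigram windows for "are big are":
  position 36–38: are big are

1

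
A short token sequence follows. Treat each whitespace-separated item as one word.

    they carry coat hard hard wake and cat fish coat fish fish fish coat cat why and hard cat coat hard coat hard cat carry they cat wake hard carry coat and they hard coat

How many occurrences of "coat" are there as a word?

Scanning the 35 tokens for "coat":
  position 3: coat
  position 10: coat
  position 14: coat
  position 20: coat
  position 22: coat
  position 31: coat
  position 35: coat

7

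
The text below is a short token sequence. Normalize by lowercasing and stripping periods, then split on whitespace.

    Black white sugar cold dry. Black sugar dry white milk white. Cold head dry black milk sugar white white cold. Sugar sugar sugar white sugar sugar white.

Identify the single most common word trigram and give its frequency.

Trigram frequencies (highest first):
  sugar sugar white: 2
  black white sugar: 1
  white sugar cold: 1
  sugar cold dry: 1
  cold dry black: 1
  dry black sugar: 1
  … (18 more, each ≤ 1)

"sugar sugar white", 2 times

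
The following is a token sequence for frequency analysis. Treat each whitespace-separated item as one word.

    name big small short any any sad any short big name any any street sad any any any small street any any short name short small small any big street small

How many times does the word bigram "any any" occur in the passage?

5

Scanning the 30 overlapping bigram windows for "any any":
  position 5–6: any any
  position 12–13: any any
  position 16–17: any any
  position 17–18: any any
  position 21–22: any any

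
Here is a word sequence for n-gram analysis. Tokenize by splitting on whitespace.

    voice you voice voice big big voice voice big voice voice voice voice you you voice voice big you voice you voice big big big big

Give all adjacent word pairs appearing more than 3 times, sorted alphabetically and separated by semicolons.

big big; voice big; voice voice; you voice

Bigram counts meeting the condition (more than 3 times):
  big big: 4
  voice big: 4
  voice voice: 6
  you voice: 4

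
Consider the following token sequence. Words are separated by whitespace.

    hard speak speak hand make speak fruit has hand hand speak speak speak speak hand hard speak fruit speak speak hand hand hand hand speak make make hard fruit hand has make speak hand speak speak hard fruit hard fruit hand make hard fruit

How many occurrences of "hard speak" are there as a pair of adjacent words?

2

Scanning the 43 overlapping bigram windows for "hard speak":
  position 1–2: hard speak
  position 16–17: hard speak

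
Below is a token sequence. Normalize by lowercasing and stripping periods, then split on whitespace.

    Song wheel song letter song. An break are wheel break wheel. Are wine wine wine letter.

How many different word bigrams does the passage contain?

14

16 tokens → 15 bigram windows in total.
Repeated bigrams (each contributes count−1 duplicates):
  wine wine: 2
1 duplicate windows → 15 − 1 = 14 distinct.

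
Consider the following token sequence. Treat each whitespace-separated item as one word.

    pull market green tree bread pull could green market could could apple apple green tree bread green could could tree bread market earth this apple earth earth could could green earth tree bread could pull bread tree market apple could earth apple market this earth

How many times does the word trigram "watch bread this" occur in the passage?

0

Scanning the 43 overlapping trigram windows for "watch bread this":
  (none found)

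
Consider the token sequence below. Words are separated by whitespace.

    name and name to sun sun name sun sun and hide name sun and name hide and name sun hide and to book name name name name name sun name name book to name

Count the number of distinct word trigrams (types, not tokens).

30

34 tokens → 32 trigram windows in total.
Repeated trigrams (each contributes count−1 duplicates):
  name name name: 3
2 duplicate windows → 32 − 2 = 30 distinct.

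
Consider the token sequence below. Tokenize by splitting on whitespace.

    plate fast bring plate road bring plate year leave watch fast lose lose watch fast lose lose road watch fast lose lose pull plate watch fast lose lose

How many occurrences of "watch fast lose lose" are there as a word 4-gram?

4

Scanning the 25 overlapping 4-gram windows for "watch fast lose lose":
  position 10–13: watch fast lose lose
  position 14–17: watch fast lose lose
  position 19–22: watch fast lose lose
  position 25–28: watch fast lose lose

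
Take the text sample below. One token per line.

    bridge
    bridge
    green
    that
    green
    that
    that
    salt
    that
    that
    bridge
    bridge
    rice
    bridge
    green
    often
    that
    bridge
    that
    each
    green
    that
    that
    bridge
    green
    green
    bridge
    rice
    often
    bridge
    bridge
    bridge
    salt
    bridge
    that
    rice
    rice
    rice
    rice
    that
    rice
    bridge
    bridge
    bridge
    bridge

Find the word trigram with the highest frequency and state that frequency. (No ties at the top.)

Trigram frequencies (highest first):
  bridge bridge bridge: 3
  green that that: 2
  that that bridge: 2
  rice rice rice: 2
  bridge bridge green: 1
  bridge green that: 1
  … (32 more, each ≤ 1)

"bridge bridge bridge", 3 times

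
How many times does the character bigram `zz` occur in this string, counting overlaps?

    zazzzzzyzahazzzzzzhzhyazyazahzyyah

9

Sliding a length-2 window over the 34 characters (33 positions):
  position 3–4: zz
  position 4–5: zz
  position 5–6: zz
  position 6–7: zz
  position 13–14: zz
  position 14–15: zz
  position 15–16: zz
  position 16–17: zz
  position 17–18: zz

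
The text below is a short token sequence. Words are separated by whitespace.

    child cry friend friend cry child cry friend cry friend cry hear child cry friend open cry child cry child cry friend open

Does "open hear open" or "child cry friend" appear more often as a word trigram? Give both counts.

"open hear open": 0 occurrences
"child cry friend": 4 occurrences

"child cry friend" (4 vs 0)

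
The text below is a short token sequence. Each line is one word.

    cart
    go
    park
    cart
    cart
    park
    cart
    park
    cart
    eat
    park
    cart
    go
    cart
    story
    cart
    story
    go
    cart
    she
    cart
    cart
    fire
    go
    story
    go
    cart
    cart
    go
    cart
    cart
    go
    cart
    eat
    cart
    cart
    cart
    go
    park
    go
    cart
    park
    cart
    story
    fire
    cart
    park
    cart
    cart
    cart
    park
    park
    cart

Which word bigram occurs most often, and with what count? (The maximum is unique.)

Bigram frequencies (highest first):
  cart cart: 8
  park cart: 7
  go cart: 6
  cart go: 5
  cart park: 5
  cart story: 3
  … (15 more, each ≤ 2)

"cart cart", 8 times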